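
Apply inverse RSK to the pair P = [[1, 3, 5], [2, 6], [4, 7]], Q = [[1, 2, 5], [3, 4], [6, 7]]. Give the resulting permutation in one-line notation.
4 7 2 3 6 1 5

Reverse the RSK construction: for i from n down to 1, find the cell of Q containing i, remove the entry at that cell from P, and reverse-bump it up through P; the value ejected from row 1 is w(i).

Step i=7: Q has 7 at row 3, column 2; remove 7 from row 3 of P and reverse-bump: 7 enters row 2 and ejects 6; 6 enters row 1 and ejects 5. So w(7) = 5. P is now [[1, 3, 6], [2, 7], [4]].
Step i=6: Q has 6 at row 3, column 1; remove 4 from row 3 of P and reverse-bump: 4 enters row 2 and ejects 2; 2 enters row 1 and ejects 1. So w(6) = 1. P is now [[2, 3, 6], [4, 7]].
Step i=5: Q has 5 at row 1, column 3; remove that cell from P, ejecting 6. So w(5) = 6. P is now [[2, 3], [4, 7]].
Step i=4: Q has 4 at row 2, column 2; remove 7 from row 2 of P and reverse-bump: 7 enters row 1 and ejects 3. So w(4) = 3. P is now [[2, 7], [4]].
Step i=3: Q has 3 at row 2, column 1; remove 4 from row 2 of P and reverse-bump: 4 enters row 1 and ejects 2. So w(3) = 2. P is now [[4, 7]].
Step i=2: Q has 2 at row 1, column 2; remove that cell from P, ejecting 7. So w(2) = 7. P is now [[4]].
Step i=1: Q has 1 at row 1, column 1; remove that cell from P, ejecting 4. So w(1) = 4. P is now [].

So w = 4 7 2 3 6 1 5.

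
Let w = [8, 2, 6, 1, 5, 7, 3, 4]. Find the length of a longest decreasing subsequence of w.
4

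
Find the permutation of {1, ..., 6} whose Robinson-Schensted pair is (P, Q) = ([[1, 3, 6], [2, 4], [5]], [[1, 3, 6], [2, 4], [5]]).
2 1 5 4 3 6

Reverse the RSK construction: for i from n down to 1, find the cell of Q containing i, remove the entry at that cell from P, and reverse-bump it up through P; the value ejected from row 1 is w(i).

Step i=6: Q has 6 at row 1, column 3; remove that cell from P, ejecting 6. So w(6) = 6. P is now [[1, 3], [2, 4], [5]].
Step i=5: Q has 5 at row 3, column 1; remove 5 from row 3 of P and reverse-bump: 5 enters row 2 and ejects 4; 4 enters row 1 and ejects 3. So w(5) = 3. P is now [[1, 4], [2, 5]].
Step i=4: Q has 4 at row 2, column 2; remove 5 from row 2 of P and reverse-bump: 5 enters row 1 and ejects 4. So w(4) = 4. P is now [[1, 5], [2]].
Step i=3: Q has 3 at row 1, column 2; remove that cell from P, ejecting 5. So w(3) = 5. P is now [[1], [2]].
Step i=2: Q has 2 at row 2, column 1; remove 2 from row 2 of P and reverse-bump: 2 enters row 1 and ejects 1. So w(2) = 1. P is now [[2]].
Step i=1: Q has 1 at row 1, column 1; remove that cell from P, ejecting 2. So w(1) = 2. P is now [].

So w = 2 1 5 4 3 6.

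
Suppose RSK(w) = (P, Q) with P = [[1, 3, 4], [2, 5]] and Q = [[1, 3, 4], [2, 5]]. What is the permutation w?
Reverse the RSK construction: for i from n down to 1, find the cell of Q containing i, remove the entry at that cell from P, and reverse-bump it up through P; the value ejected from row 1 is w(i).

Step i=5: Q has 5 at row 2, column 2; remove 5 from row 2 of P and reverse-bump: 5 enters row 1 and ejects 4. So w(5) = 4. P is now [[1, 3, 5], [2]].
Step i=4: Q has 4 at row 1, column 3; remove that cell from P, ejecting 5. So w(4) = 5. P is now [[1, 3], [2]].
Step i=3: Q has 3 at row 1, column 2; remove that cell from P, ejecting 3. So w(3) = 3. P is now [[1], [2]].
Step i=2: Q has 2 at row 2, column 1; remove 2 from row 2 of P and reverse-bump: 2 enters row 1 and ejects 1. So w(2) = 1. P is now [[2]].
Step i=1: Q has 1 at row 1, column 1; remove that cell from P, ejecting 2. So w(1) = 2. P is now [].

So w = 2 1 3 5 4.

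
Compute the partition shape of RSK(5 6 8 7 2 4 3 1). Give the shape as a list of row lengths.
Row-insert each entry into an empty tableau.

After inserting 5: P = [[5]].
After inserting 6: P = [[5, 6]].
After inserting 8: P = [[5, 6, 8]].
After inserting 7: P = [[5, 6, 7], [8]].
After inserting 2: P = [[2, 6, 7], [5], [8]].
After inserting 4: P = [[2, 4, 7], [5, 6], [8]].
After inserting 3: P = [[2, 3, 7], [4, 6], [5], [8]].
After inserting 1: P = [[1, 3, 7], [2, 6], [4], [5], [8]].

The final insertion tableau P = [[1, 3, 7], [2, 6], [4], [5], [8]] has shape [3, 2, 1, 1, 1].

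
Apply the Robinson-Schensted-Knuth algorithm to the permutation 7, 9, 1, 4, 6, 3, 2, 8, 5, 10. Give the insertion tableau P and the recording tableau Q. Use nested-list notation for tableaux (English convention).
P = [[1, 2, 5, 8, 10], [3, 6], [4, 9], [7]], Q = [[1, 2, 5, 8, 10], [3, 4], [6, 9], [7]]

Insert each entry of the permutation into P by Schensted row insertion, recording in Q the position of each new cell.

Insert 7: appended to row 1. P = [[7]].
Insert 9: appended to row 1. P = [[7, 9]].
Insert 1: 1 bumps 7 from row 1; 7 starts row 2. P = [[1, 9], [7]].
Insert 4: 4 bumps 9 from row 1; 9 appends to row 2. P = [[1, 4], [7, 9]].
Insert 6: appended to row 1. P = [[1, 4, 6], [7, 9]].
Insert 3: 3 bumps 4 from row 1; 4 bumps 7 from row 2; 7 starts row 3. P = [[1, 3, 6], [4, 9], [7]].
Insert 2: 2 bumps 3 from row 1; 3 bumps 4 from row 2; 4 bumps 7 from row 3; 7 starts row 4. P = [[1, 2, 6], [3, 9], [4], [7]].
Insert 8: appended to row 1. P = [[1, 2, 6, 8], [3, 9], [4], [7]].
Insert 5: 5 bumps 6 from row 1; 6 bumps 9 from row 2; 9 appends to row 3. P = [[1, 2, 5, 8], [3, 6], [4, 9], [7]].
Insert 10: appended to row 1. P = [[1, 2, 5, 8, 10], [3, 6], [4, 9], [7]].

So P = [[1, 2, 5, 8, 10], [3, 6], [4, 9], [7]], Q = [[1, 2, 5, 8, 10], [3, 4], [6, 9], [7]].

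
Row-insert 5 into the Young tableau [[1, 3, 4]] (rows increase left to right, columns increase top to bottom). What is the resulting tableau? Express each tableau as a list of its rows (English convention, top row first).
[[1, 3, 4, 5]]

5 is larger than every entry of row 1, so it is appended to row 1. The new tableau is [[1, 3, 4, 5]].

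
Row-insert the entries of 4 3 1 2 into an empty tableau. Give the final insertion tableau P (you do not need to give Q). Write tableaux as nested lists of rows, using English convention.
After inserting 4: P = [[4]].
After inserting 3: P = [[3], [4]].
After inserting 1: P = [[1], [3], [4]].
After inserting 2: P = [[1, 2], [3], [4]].

So P = [[1, 2], [3], [4]].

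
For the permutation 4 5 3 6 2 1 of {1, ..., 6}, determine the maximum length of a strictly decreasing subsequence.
4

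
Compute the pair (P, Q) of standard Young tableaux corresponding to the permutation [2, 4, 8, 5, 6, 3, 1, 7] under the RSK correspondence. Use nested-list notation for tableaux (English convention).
Insert each entry of the permutation into P by Schensted row insertion, recording in Q the position of each new cell.

Insert 2: appended to row 1. P = [[2]].
Insert 4: appended to row 1. P = [[2, 4]].
Insert 8: appended to row 1. P = [[2, 4, 8]].
Insert 5: 5 bumps 8 from row 1; 8 starts row 2. P = [[2, 4, 5], [8]].
Insert 6: appended to row 1. P = [[2, 4, 5, 6], [8]].
Insert 3: 3 bumps 4 from row 1; 4 bumps 8 from row 2; 8 starts row 3. P = [[2, 3, 5, 6], [4], [8]].
Insert 1: 1 bumps 2 from row 1; 2 bumps 4 from row 2; 4 bumps 8 from row 3; 8 starts row 4. P = [[1, 3, 5, 6], [2], [4], [8]].
Insert 7: appended to row 1. P = [[1, 3, 5, 6, 7], [2], [4], [8]].

So P = [[1, 3, 5, 6, 7], [2], [4], [8]], Q = [[1, 2, 3, 5, 8], [4], [6], [7]].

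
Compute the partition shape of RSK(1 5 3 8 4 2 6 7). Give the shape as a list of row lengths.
[5, 2, 1]

Row-insert each entry into an empty tableau.

After inserting 1: P = [[1]].
After inserting 5: P = [[1, 5]].
After inserting 3: P = [[1, 3], [5]].
After inserting 8: P = [[1, 3, 8], [5]].
After inserting 4: P = [[1, 3, 4], [5, 8]].
After inserting 2: P = [[1, 2, 4], [3, 8], [5]].
After inserting 6: P = [[1, 2, 4, 6], [3, 8], [5]].
After inserting 7: P = [[1, 2, 4, 6, 7], [3, 8], [5]].

The final insertion tableau P = [[1, 2, 4, 6, 7], [3, 8], [5]] has shape [5, 2, 1].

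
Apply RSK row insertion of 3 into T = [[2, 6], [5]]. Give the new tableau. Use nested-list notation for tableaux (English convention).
[[2, 3], [5, 6]]

In row 1, 3 replaces 6 (the leftmost entry greater than 3); 6 is bumped to row 2. 6 is appended to row 2. The new tableau is [[2, 3], [5, 6]].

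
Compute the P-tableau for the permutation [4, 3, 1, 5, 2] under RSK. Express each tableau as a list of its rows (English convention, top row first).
Insert 4: appended to row 1. P = [[4]].
Insert 3: 3 bumps 4 from row 1; 4 starts row 2. P = [[3], [4]].
Insert 1: 1 bumps 3 from row 1; 3 bumps 4 from row 2; 4 starts row 3. P = [[1], [3], [4]].
Insert 5: appended to row 1. P = [[1, 5], [3], [4]].
Insert 2: 2 bumps 5 from row 1; 5 appends to row 2. P = [[1, 2], [3, 5], [4]].

So P = [[1, 2], [3, 5], [4]].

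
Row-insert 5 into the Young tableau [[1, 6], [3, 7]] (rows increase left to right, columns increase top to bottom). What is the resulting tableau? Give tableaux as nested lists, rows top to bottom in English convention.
[[1, 5], [3, 6], [7]]

In row 1, 5 replaces 6 (the leftmost entry greater than 5); 6 is bumped to row 2. In row 2, 6 replaces 7 (the leftmost entry greater than 6); 7 is bumped to row 3. 7 starts a new row 3. The new tableau is [[1, 5], [3, 6], [7]].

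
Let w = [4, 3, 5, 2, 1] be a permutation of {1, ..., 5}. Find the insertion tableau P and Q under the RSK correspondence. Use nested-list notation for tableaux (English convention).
P = [[1, 5], [2], [3], [4]], Q = [[1, 3], [2], [4], [5]]

Insert each entry of the permutation into P by Schensted row insertion, recording in Q the position of each new cell.

Insert 4: appended to row 1. P = [[4]].
Insert 3: 3 bumps 4 from row 1; 4 starts row 2. P = [[3], [4]].
Insert 5: appended to row 1. P = [[3, 5], [4]].
Insert 2: 2 bumps 3 from row 1; 3 bumps 4 from row 2; 4 starts row 3. P = [[2, 5], [3], [4]].
Insert 1: 1 bumps 2 from row 1; 2 bumps 3 from row 2; 3 bumps 4 from row 3; 4 starts row 4. P = [[1, 5], [2], [3], [4]].

So P = [[1, 5], [2], [3], [4]], Q = [[1, 3], [2], [4], [5]].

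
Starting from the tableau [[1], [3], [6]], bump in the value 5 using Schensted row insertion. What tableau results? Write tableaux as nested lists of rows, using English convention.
[[1, 5], [3], [6]]

5 is larger than every entry of row 1, so it is appended to row 1. The new tableau is [[1, 5], [3], [6]].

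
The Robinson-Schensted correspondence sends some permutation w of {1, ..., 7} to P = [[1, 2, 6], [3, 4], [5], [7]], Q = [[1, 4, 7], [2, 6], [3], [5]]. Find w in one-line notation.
7 5 3 4 1 2 6

Reverse RSK: for i = n, n-1, ..., 1, locate i in Q, remove the corresponding corner cell from P, and reverse-bump its entry up through P; the value ejected from row 1 is w(i).

So w = 7 5 3 4 1 2 6.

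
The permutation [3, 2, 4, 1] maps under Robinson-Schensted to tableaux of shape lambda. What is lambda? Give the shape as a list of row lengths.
[2, 1, 1]

Row-insert each entry into an empty tableau.

After inserting 3: P = [[3]].
After inserting 2: P = [[2], [3]].
After inserting 4: P = [[2, 4], [3]].
After inserting 1: P = [[1, 4], [2], [3]].

The final insertion tableau P = [[1, 4], [2], [3]] has shape [2, 1, 1].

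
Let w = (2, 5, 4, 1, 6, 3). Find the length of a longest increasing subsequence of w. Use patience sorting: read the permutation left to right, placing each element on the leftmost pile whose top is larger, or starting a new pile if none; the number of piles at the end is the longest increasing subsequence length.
3

2: new pile. tops = [2]
5: new pile. tops = [2, 5]
4: onto pile 2 (replacing 5). tops = [2, 4]
1: onto pile 1 (replacing 2). tops = [1, 4]
6: new pile. tops = [1, 4, 6]
3: onto pile 2 (replacing 4). tops = [1, 3, 6]

3 piles, so the longest increasing subsequence has length 3.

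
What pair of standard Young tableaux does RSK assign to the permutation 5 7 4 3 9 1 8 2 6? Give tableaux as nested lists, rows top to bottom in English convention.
P = [[1, 2, 6], [3, 7, 8], [4, 9], [5]], Q = [[1, 2, 5], [3, 7, 9], [4, 8], [6]]

Insert each entry of the permutation into P by Schensted row insertion, recording in Q the position of each new cell.

Insert 5: appended to row 1. P = [[5]].
Insert 7: appended to row 1. P = [[5, 7]].
Insert 4: 4 bumps 5 from row 1; 5 starts row 2. P = [[4, 7], [5]].
Insert 3: 3 bumps 4 from row 1; 4 bumps 5 from row 2; 5 starts row 3. P = [[3, 7], [4], [5]].
Insert 9: appended to row 1. P = [[3, 7, 9], [4], [5]].
Insert 1: 1 bumps 3 from row 1; 3 bumps 4 from row 2; 4 bumps 5 from row 3; 5 starts row 4. P = [[1, 7, 9], [3], [4], [5]].
Insert 8: 8 bumps 9 from row 1; 9 appends to row 2. P = [[1, 7, 8], [3, 9], [4], [5]].
Insert 2: 2 bumps 7 from row 1; 7 bumps 9 from row 2; 9 appends to row 3. P = [[1, 2, 8], [3, 7], [4, 9], [5]].
Insert 6: 6 bumps 8 from row 1; 8 appends to row 2. P = [[1, 2, 6], [3, 7, 8], [4, 9], [5]].

So P = [[1, 2, 6], [3, 7, 8], [4, 9], [5]], Q = [[1, 2, 5], [3, 7, 9], [4, 8], [6]].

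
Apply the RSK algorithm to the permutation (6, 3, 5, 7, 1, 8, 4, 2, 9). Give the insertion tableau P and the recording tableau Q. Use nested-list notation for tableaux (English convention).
Insert each entry of the permutation into P by Schensted row insertion, recording in Q the position of each new cell.

Insert 6: appended to row 1. P = [[6]].
Insert 3: 3 bumps 6 from row 1; 6 starts row 2. P = [[3], [6]].
Insert 5: appended to row 1. P = [[3, 5], [6]].
Insert 7: appended to row 1. P = [[3, 5, 7], [6]].
Insert 1: 1 bumps 3 from row 1; 3 bumps 6 from row 2; 6 starts row 3. P = [[1, 5, 7], [3], [6]].
Insert 8: appended to row 1. P = [[1, 5, 7, 8], [3], [6]].
Insert 4: 4 bumps 5 from row 1; 5 appends to row 2. P = [[1, 4, 7, 8], [3, 5], [6]].
Insert 2: 2 bumps 4 from row 1; 4 bumps 5 from row 2; 5 bumps 6 from row 3; 6 starts row 4. P = [[1, 2, 7, 8], [3, 4], [5], [6]].
Insert 9: appended to row 1. P = [[1, 2, 7, 8, 9], [3, 4], [5], [6]].

So P = [[1, 2, 7, 8, 9], [3, 4], [5], [6]], Q = [[1, 3, 4, 6, 9], [2, 7], [5], [8]].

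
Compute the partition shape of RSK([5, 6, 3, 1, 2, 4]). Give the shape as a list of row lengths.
RSK row insertion gives P = [[1, 2, 4], [3, 6], [5]], which has shape [3, 2, 1].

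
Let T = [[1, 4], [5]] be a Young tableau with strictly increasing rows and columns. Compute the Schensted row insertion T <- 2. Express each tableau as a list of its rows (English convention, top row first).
In row 1, 2 replaces 4 (the leftmost entry greater than 2); 4 is bumped to row 2. In row 2, 4 replaces 5 (the leftmost entry greater than 4); 5 is bumped to row 3. 5 starts a new row 3. The new tableau is [[1, 2], [4], [5]].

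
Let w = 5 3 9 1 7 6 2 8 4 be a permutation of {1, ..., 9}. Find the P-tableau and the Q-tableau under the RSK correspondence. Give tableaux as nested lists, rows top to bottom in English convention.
P = [[1, 2, 4], [3, 6, 8], [5, 7], [9]], Q = [[1, 3, 8], [2, 5, 9], [4, 6], [7]]

Insert each entry of the permutation into P by Schensted row insertion, recording in Q the position of each new cell.

Insert 5: appended to row 1. P = [[5]], Q = [[1]].
Insert 3: 3 bumps 5 from row 1; 5 starts row 2. P = [[3], [5]], Q = [[1], [2]].
Insert 9: appended to row 1. P = [[3, 9], [5]], Q = [[1, 3], [2]].
Insert 1: 1 bumps 3 from row 1; 3 bumps 5 from row 2; 5 starts row 3. P = [[1, 9], [3], [5]], Q = [[1, 3], [2], [4]].
Insert 7: 7 bumps 9 from row 1; 9 appends to row 2. P = [[1, 7], [3, 9], [5]], Q = [[1, 3], [2, 5], [4]].
Insert 6: 6 bumps 7 from row 1; 7 bumps 9 from row 2; 9 appends to row 3. P = [[1, 6], [3, 7], [5, 9]], Q = [[1, 3], [2, 5], [4, 6]].
Insert 2: 2 bumps 6 from row 1; 6 bumps 7 from row 2; 7 bumps 9 from row 3; 9 starts row 4. P = [[1, 2], [3, 6], [5, 7], [9]], Q = [[1, 3], [2, 5], [4, 6], [7]].
Insert 8: appended to row 1. P = [[1, 2, 8], [3, 6], [5, 7], [9]], Q = [[1, 3, 8], [2, 5], [4, 6], [7]].
Insert 4: 4 bumps 8 from row 1; 8 appends to row 2. P = [[1, 2, 4], [3, 6, 8], [5, 7], [9]], Q = [[1, 3, 8], [2, 5, 9], [4, 6], [7]].

So P = [[1, 2, 4], [3, 6, 8], [5, 7], [9]], Q = [[1, 3, 8], [2, 5, 9], [4, 6], [7]].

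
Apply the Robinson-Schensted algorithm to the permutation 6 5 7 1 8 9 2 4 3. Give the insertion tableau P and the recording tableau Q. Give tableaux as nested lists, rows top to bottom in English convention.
P = [[1, 2, 3, 9], [4, 7, 8], [5], [6]], Q = [[1, 3, 5, 6], [2, 7, 8], [4], [9]]

Insert each entry of the permutation into P by Schensted row insertion, recording in Q the position of each new cell.

Insert 6: appended to row 1. P = [[6]].
Insert 5: 5 bumps 6 from row 1; 6 starts row 2. P = [[5], [6]].
Insert 7: appended to row 1. P = [[5, 7], [6]].
Insert 1: 1 bumps 5 from row 1; 5 bumps 6 from row 2; 6 starts row 3. P = [[1, 7], [5], [6]].
Insert 8: appended to row 1. P = [[1, 7, 8], [5], [6]].
Insert 9: appended to row 1. P = [[1, 7, 8, 9], [5], [6]].
Insert 2: 2 bumps 7 from row 1; 7 appends to row 2. P = [[1, 2, 8, 9], [5, 7], [6]].
Insert 4: 4 bumps 8 from row 1; 8 appends to row 2. P = [[1, 2, 4, 9], [5, 7, 8], [6]].
Insert 3: 3 bumps 4 from row 1; 4 bumps 5 from row 2; 5 bumps 6 from row 3; 6 starts row 4. P = [[1, 2, 3, 9], [4, 7, 8], [5], [6]].

So P = [[1, 2, 3, 9], [4, 7, 8], [5], [6]], Q = [[1, 3, 5, 6], [2, 7, 8], [4], [9]].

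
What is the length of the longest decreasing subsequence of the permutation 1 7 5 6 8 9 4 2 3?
4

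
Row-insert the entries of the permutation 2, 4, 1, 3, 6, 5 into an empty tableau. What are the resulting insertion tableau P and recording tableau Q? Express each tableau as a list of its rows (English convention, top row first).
P = [[1, 3, 5], [2, 4, 6]], Q = [[1, 2, 5], [3, 4, 6]]

Insert each entry of the permutation into P by Schensted row insertion, recording in Q the position of each new cell.

Insert 2: appended to row 1. P = [[2]], Q = [[1]].
Insert 4: appended to row 1. P = [[2, 4]], Q = [[1, 2]].
Insert 1: 1 bumps 2 from row 1; 2 starts row 2. P = [[1, 4], [2]], Q = [[1, 2], [3]].
Insert 3: 3 bumps 4 from row 1; 4 appends to row 2. P = [[1, 3], [2, 4]], Q = [[1, 2], [3, 4]].
Insert 6: appended to row 1. P = [[1, 3, 6], [2, 4]], Q = [[1, 2, 5], [3, 4]].
Insert 5: 5 bumps 6 from row 1; 6 appends to row 2. P = [[1, 3, 5], [2, 4, 6]], Q = [[1, 2, 5], [3, 4, 6]].

So P = [[1, 3, 5], [2, 4, 6]], Q = [[1, 2, 5], [3, 4, 6]].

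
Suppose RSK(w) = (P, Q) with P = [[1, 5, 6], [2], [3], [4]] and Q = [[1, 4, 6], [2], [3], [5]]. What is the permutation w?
Reverse the RSK construction: for i from n down to 1, find the cell of Q containing i, remove the entry at that cell from P, and reverse-bump it up through P; the value ejected from row 1 is w(i).

Step i=6: Q has 6 at row 1, column 3; remove that cell from P, ejecting 6. So w(6) = 6. P is now [[1, 5], [2], [3], [4]].
Step i=5: Q has 5 at row 4, column 1; remove 4 from row 4 of P and reverse-bump: 4 enters row 3 and ejects 3; 3 enters row 2 and ejects 2; 2 enters row 1 and ejects 1. So w(5) = 1. P is now [[2, 5], [3], [4]].
Step i=4: Q has 4 at row 1, column 2; remove that cell from P, ejecting 5. So w(4) = 5. P is now [[2], [3], [4]].
Step i=3: Q has 3 at row 3, column 1; remove 4 from row 3 of P and reverse-bump: 4 enters row 2 and ejects 3; 3 enters row 1 and ejects 2. So w(3) = 2. P is now [[3], [4]].
Step i=2: Q has 2 at row 2, column 1; remove 4 from row 2 of P and reverse-bump: 4 enters row 1 and ejects 3. So w(2) = 3. P is now [[4]].
Step i=1: Q has 1 at row 1, column 1; remove that cell from P, ejecting 4. So w(1) = 4. P is now [].

So w = 4 3 2 5 1 6.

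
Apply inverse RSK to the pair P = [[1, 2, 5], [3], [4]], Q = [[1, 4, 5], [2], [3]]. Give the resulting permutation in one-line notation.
Reverse the RSK construction: for i from n down to 1, find the cell of Q containing i, remove the entry at that cell from P, and reverse-bump it up through P; the value ejected from row 1 is w(i).

Step i=5: Q has 5 at row 1, column 3; remove that cell from P, ejecting 5. So w(5) = 5. P is now [[1, 2], [3], [4]].
Step i=4: Q has 4 at row 1, column 2; remove that cell from P, ejecting 2. So w(4) = 2. P is now [[1], [3], [4]].
Step i=3: Q has 3 at row 3, column 1; remove 4 from row 3 of P and reverse-bump: 4 enters row 2 and ejects 3; 3 enters row 1 and ejects 1. So w(3) = 1. P is now [[3], [4]].
Step i=2: Q has 2 at row 2, column 1; remove 4 from row 2 of P and reverse-bump: 4 enters row 1 and ejects 3. So w(2) = 3. P is now [[4]].
Step i=1: Q has 1 at row 1, column 1; remove that cell from P, ejecting 4. So w(1) = 4. P is now [].

So w = 4 3 1 2 5.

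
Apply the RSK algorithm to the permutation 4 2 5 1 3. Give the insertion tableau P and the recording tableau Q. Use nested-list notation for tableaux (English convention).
P = [[1, 3], [2, 5], [4]], Q = [[1, 3], [2, 5], [4]]

Insert each entry of the permutation into P by Schensted row insertion, recording in Q the position of each new cell.

Insert 4: appended to row 1. P = [[4]].
Insert 2: 2 bumps 4 from row 1; 4 starts row 2. P = [[2], [4]].
Insert 5: appended to row 1. P = [[2, 5], [4]].
Insert 1: 1 bumps 2 from row 1; 2 bumps 4 from row 2; 4 starts row 3. P = [[1, 5], [2], [4]].
Insert 3: 3 bumps 5 from row 1; 5 appends to row 2. P = [[1, 3], [2, 5], [4]].

So P = [[1, 3], [2, 5], [4]], Q = [[1, 3], [2, 5], [4]].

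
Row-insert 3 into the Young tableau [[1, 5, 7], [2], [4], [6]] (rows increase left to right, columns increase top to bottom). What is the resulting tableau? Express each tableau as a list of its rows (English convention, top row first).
In row 1, 3 replaces 5 (the leftmost entry greater than 3); 5 is bumped to row 2. 5 is appended to row 2. The new tableau is [[1, 3, 7], [2, 5], [4], [6]].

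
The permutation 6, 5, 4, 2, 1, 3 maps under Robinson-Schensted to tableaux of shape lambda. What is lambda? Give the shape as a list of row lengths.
[2, 1, 1, 1, 1]

RSK row insertion gives P = [[1, 3], [2], [4], [5], [6]], which has shape [2, 1, 1, 1, 1].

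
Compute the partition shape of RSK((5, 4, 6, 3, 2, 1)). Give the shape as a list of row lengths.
[2, 1, 1, 1, 1]

Row-insert each entry into an empty tableau.

After inserting 5: P = [[5]].
After inserting 4: P = [[4], [5]].
After inserting 6: P = [[4, 6], [5]].
After inserting 3: P = [[3, 6], [4], [5]].
After inserting 2: P = [[2, 6], [3], [4], [5]].
After inserting 1: P = [[1, 6], [2], [3], [4], [5]].

The final insertion tableau P = [[1, 6], [2], [3], [4], [5]] has shape [2, 1, 1, 1, 1].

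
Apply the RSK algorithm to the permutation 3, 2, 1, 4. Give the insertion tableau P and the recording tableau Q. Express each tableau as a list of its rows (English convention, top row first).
Insert each entry of the permutation into P by Schensted row insertion, recording in Q the position of each new cell.

After inserting 3: P = [[3]].
After inserting 2: P = [[2], [3]].
After inserting 1: P = [[1], [2], [3]].
After inserting 4: P = [[1, 4], [2], [3]].

So P = [[1, 4], [2], [3]], Q = [[1, 4], [2], [3]].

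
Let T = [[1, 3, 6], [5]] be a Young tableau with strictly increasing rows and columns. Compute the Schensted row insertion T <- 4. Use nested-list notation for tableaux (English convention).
[[1, 3, 4], [5, 6]]

In row 1, 4 replaces 6 (the leftmost entry greater than 4); 6 is bumped to row 2. 6 is appended to row 2. The new tableau is [[1, 3, 4], [5, 6]].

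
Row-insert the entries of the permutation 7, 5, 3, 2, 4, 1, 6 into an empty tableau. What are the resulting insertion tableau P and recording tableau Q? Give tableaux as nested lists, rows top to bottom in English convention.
Insert each entry of the permutation into P by Schensted row insertion, recording in Q the position of each new cell.

Insert 7: appended to row 1. P = [[7]].
Insert 5: 5 bumps 7 from row 1; 7 starts row 2. P = [[5], [7]].
Insert 3: 3 bumps 5 from row 1; 5 bumps 7 from row 2; 7 starts row 3. P = [[3], [5], [7]].
Insert 2: 2 bumps 3 from row 1; 3 bumps 5 from row 2; 5 bumps 7 from row 3; 7 starts row 4. P = [[2], [3], [5], [7]].
Insert 4: appended to row 1. P = [[2, 4], [3], [5], [7]].
Insert 1: 1 bumps 2 from row 1; 2 bumps 3 from row 2; 3 bumps 5 from row 3; 5 bumps 7 from row 4; 7 starts row 5. P = [[1, 4], [2], [3], [5], [7]].
Insert 6: appended to row 1. P = [[1, 4, 6], [2], [3], [5], [7]].

So P = [[1, 4, 6], [2], [3], [5], [7]], Q = [[1, 5, 7], [2], [3], [4], [6]].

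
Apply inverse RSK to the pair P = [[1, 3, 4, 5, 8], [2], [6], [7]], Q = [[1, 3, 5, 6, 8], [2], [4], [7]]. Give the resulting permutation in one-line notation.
7 2 6 3 4 5 1 8

Reverse the RSK construction: for i from n down to 1, find the cell of Q containing i, remove the entry at that cell from P, and reverse-bump it up through P; the value ejected from row 1 is w(i).

Step i=8: Q has 8 at row 1, column 5; remove that cell from P, ejecting 8. So w(8) = 8. P is now [[1, 3, 4, 5], [2], [6], [7]].
Step i=7: Q has 7 at row 4, column 1; remove 7 from row 4 of P and reverse-bump: 7 enters row 3 and ejects 6; 6 enters row 2 and ejects 2; 2 enters row 1 and ejects 1. So w(7) = 1. P is now [[2, 3, 4, 5], [6], [7]].
Step i=6: Q has 6 at row 1, column 4; remove that cell from P, ejecting 5. So w(6) = 5. P is now [[2, 3, 4], [6], [7]].
Step i=5: Q has 5 at row 1, column 3; remove that cell from P, ejecting 4. So w(5) = 4. P is now [[2, 3], [6], [7]].
Step i=4: Q has 4 at row 3, column 1; remove 7 from row 3 of P and reverse-bump: 7 enters row 2 and ejects 6; 6 enters row 1 and ejects 3. So w(4) = 3. P is now [[2, 6], [7]].
Step i=3: Q has 3 at row 1, column 2; remove that cell from P, ejecting 6. So w(3) = 6. P is now [[2], [7]].
Step i=2: Q has 2 at row 2, column 1; remove 7 from row 2 of P and reverse-bump: 7 enters row 1 and ejects 2. So w(2) = 2. P is now [[7]].
Step i=1: Q has 1 at row 1, column 1; remove that cell from P, ejecting 7. So w(1) = 7. P is now [].

So w = 7 2 6 3 4 5 1 8.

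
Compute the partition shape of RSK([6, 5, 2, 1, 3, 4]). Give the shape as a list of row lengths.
[3, 1, 1, 1]

Row-insert each entry into an empty tableau.

After inserting 6: P = [[6]].
After inserting 5: P = [[5], [6]].
After inserting 2: P = [[2], [5], [6]].
After inserting 1: P = [[1], [2], [5], [6]].
After inserting 3: P = [[1, 3], [2], [5], [6]].
After inserting 4: P = [[1, 3, 4], [2], [5], [6]].

The final insertion tableau P = [[1, 3, 4], [2], [5], [6]] has shape [3, 1, 1, 1].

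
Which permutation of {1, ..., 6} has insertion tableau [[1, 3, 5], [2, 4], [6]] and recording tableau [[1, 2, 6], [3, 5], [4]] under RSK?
Reverse the RSK construction: for i from n down to 1, find the cell of Q containing i, remove the entry at that cell from P, and reverse-bump it up through P; the value ejected from row 1 is w(i).

Step i=6: Q has 6 at row 1, column 3; remove that cell from P, ejecting 5. So w(6) = 5. P is now [[1, 3], [2, 4], [6]].
Step i=5: Q has 5 at row 2, column 2; remove 4 from row 2 of P and reverse-bump: 4 enters row 1 and ejects 3. So w(5) = 3. P is now [[1, 4], [2], [6]].
Step i=4: Q has 4 at row 3, column 1; remove 6 from row 3 of P and reverse-bump: 6 enters row 2 and ejects 2; 2 enters row 1 and ejects 1. So w(4) = 1. P is now [[2, 4], [6]].
Step i=3: Q has 3 at row 2, column 1; remove 6 from row 2 of P and reverse-bump: 6 enters row 1 and ejects 4. So w(3) = 4. P is now [[2, 6]].
Step i=2: Q has 2 at row 1, column 2; remove that cell from P, ejecting 6. So w(2) = 6. P is now [[2]].
Step i=1: Q has 1 at row 1, column 1; remove that cell from P, ejecting 2. So w(1) = 2. P is now [].

So w = 2 6 4 1 3 5.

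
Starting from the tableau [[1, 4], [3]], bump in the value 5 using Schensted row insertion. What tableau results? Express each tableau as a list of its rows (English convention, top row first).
5 is larger than every entry of row 1, so it is appended to row 1. The new tableau is [[1, 4, 5], [3]].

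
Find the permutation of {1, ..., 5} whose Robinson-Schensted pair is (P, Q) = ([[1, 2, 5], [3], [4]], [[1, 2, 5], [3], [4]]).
Reverse the RSK construction: for i from n down to 1, find the cell of Q containing i, remove the entry at that cell from P, and reverse-bump it up through P; the value ejected from row 1 is w(i).

Step i=5: Q has 5 at row 1, column 3; remove that cell from P, ejecting 5. So w(5) = 5. P is now [[1, 2], [3], [4]].
Step i=4: Q has 4 at row 3, column 1; remove 4 from row 3 of P and reverse-bump: 4 enters row 2 and ejects 3; 3 enters row 1 and ejects 2. So w(4) = 2. P is now [[1, 3], [4]].
Step i=3: Q has 3 at row 2, column 1; remove 4 from row 2 of P and reverse-bump: 4 enters row 1 and ejects 3. So w(3) = 3. P is now [[1, 4]].
Step i=2: Q has 2 at row 1, column 2; remove that cell from P, ejecting 4. So w(2) = 4. P is now [[1]].
Step i=1: Q has 1 at row 1, column 1; remove that cell from P, ejecting 1. So w(1) = 1. P is now [].

So w = 1 4 3 2 5.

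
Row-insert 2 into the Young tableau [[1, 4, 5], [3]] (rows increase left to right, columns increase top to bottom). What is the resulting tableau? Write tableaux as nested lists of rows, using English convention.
[[1, 2, 5], [3, 4]]

In row 1, 2 replaces 4 (the leftmost entry greater than 2); 4 is bumped to row 2. 4 is appended to row 2. The new tableau is [[1, 2, 5], [3, 4]].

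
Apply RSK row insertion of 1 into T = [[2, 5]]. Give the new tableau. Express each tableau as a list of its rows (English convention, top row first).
In row 1, 1 replaces 2 (the leftmost entry greater than 1); 2 is bumped to row 2. 2 starts a new row 2. The new tableau is [[1, 5], [2]].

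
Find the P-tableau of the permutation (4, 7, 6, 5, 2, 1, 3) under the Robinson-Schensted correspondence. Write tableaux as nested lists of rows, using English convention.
Insert 4: appended to row 1. P = [[4]].
Insert 7: appended to row 1. P = [[4, 7]].
Insert 6: 6 bumps 7 from row 1; 7 starts row 2. P = [[4, 6], [7]].
Insert 5: 5 bumps 6 from row 1; 6 bumps 7 from row 2; 7 starts row 3. P = [[4, 5], [6], [7]].
Insert 2: 2 bumps 4 from row 1; 4 bumps 6 from row 2; 6 bumps 7 from row 3; 7 starts row 4. P = [[2, 5], [4], [6], [7]].
Insert 1: 1 bumps 2 from row 1; 2 bumps 4 from row 2; 4 bumps 6 from row 3; 6 bumps 7 from row 4; 7 starts row 5. P = [[1, 5], [2], [4], [6], [7]].
Insert 3: 3 bumps 5 from row 1; 5 appends to row 2. P = [[1, 3], [2, 5], [4], [6], [7]].

So P = [[1, 3], [2, 5], [4], [6], [7]].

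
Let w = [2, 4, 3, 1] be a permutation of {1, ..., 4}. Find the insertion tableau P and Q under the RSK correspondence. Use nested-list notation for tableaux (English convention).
P = [[1, 3], [2], [4]], Q = [[1, 2], [3], [4]]

Insert each entry of the permutation into P by Schensted row insertion, recording in Q the position of each new cell.

Insert 2: appended to row 1. P = [[2]].
Insert 4: appended to row 1. P = [[2, 4]].
Insert 3: 3 bumps 4 from row 1; 4 starts row 2. P = [[2, 3], [4]].
Insert 1: 1 bumps 2 from row 1; 2 bumps 4 from row 2; 4 starts row 3. P = [[1, 3], [2], [4]].

So P = [[1, 3], [2], [4]], Q = [[1, 2], [3], [4]].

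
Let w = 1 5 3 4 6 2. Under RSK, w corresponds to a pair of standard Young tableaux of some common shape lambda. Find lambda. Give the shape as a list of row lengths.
[4, 1, 1]

Row-insert each entry into an empty tableau.

After inserting 1: P = [[1]].
After inserting 5: P = [[1, 5]].
After inserting 3: P = [[1, 3], [5]].
After inserting 4: P = [[1, 3, 4], [5]].
After inserting 6: P = [[1, 3, 4, 6], [5]].
After inserting 2: P = [[1, 2, 4, 6], [3], [5]].

The final insertion tableau P = [[1, 2, 4, 6], [3], [5]] has shape [4, 1, 1].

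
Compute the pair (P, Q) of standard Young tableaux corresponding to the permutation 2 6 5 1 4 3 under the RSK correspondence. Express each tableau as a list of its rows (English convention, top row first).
Insert each entry of the permutation into P by Schensted row insertion, recording in Q the position of each new cell.

Insert 2: appended to row 1. P = [[2]].
Insert 6: appended to row 1. P = [[2, 6]].
Insert 5: 5 bumps 6 from row 1; 6 starts row 2. P = [[2, 5], [6]].
Insert 1: 1 bumps 2 from row 1; 2 bumps 6 from row 2; 6 starts row 3. P = [[1, 5], [2], [6]].
Insert 4: 4 bumps 5 from row 1; 5 appends to row 2. P = [[1, 4], [2, 5], [6]].
Insert 3: 3 bumps 4 from row 1; 4 bumps 5 from row 2; 5 bumps 6 from row 3; 6 starts row 4. P = [[1, 3], [2, 4], [5], [6]].

So P = [[1, 3], [2, 4], [5], [6]], Q = [[1, 2], [3, 5], [4], [6]].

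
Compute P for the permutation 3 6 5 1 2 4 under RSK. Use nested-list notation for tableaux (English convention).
After inserting 3: P = [[3]].
After inserting 6: P = [[3, 6]].
After inserting 5: P = [[3, 5], [6]].
After inserting 1: P = [[1, 5], [3], [6]].
After inserting 2: P = [[1, 2], [3, 5], [6]].
After inserting 4: P = [[1, 2, 4], [3, 5], [6]].

So P = [[1, 2, 4], [3, 5], [6]].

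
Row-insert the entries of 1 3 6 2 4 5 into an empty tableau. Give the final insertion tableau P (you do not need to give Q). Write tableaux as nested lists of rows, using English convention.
After inserting 1: P = [[1]].
After inserting 3: P = [[1, 3]].
After inserting 6: P = [[1, 3, 6]].
After inserting 2: P = [[1, 2, 6], [3]].
After inserting 4: P = [[1, 2, 4], [3, 6]].
After inserting 5: P = [[1, 2, 4, 5], [3, 6]].

So P = [[1, 2, 4, 5], [3, 6]].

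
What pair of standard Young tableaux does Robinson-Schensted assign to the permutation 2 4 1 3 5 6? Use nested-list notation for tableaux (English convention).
Insert each entry of the permutation into P by Schensted row insertion, recording in Q the position of each new cell.

Insert 2: appended to row 1. P = [[2]].
Insert 4: appended to row 1. P = [[2, 4]].
Insert 1: 1 bumps 2 from row 1; 2 starts row 2. P = [[1, 4], [2]].
Insert 3: 3 bumps 4 from row 1; 4 appends to row 2. P = [[1, 3], [2, 4]].
Insert 5: appended to row 1. P = [[1, 3, 5], [2, 4]].
Insert 6: appended to row 1. P = [[1, 3, 5, 6], [2, 4]].

So P = [[1, 3, 5, 6], [2, 4]], Q = [[1, 2, 5, 6], [3, 4]].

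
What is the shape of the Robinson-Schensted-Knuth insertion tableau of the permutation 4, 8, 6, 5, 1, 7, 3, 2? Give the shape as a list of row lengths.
[3, 2, 1, 1, 1]

RSK row insertion gives P = [[1, 2, 7], [3, 5], [4], [6], [8]], which has shape [3, 2, 1, 1, 1].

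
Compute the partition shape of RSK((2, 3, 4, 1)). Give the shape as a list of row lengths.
Row-insert each entry into an empty tableau.

After inserting 2: P = [[2]].
After inserting 3: P = [[2, 3]].
After inserting 4: P = [[2, 3, 4]].
After inserting 1: P = [[1, 3, 4], [2]].

The final insertion tableau P = [[1, 3, 4], [2]] has shape [3, 1].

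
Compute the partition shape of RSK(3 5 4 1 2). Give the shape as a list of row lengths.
[2, 2, 1]

Row-insert each entry into an empty tableau.

After inserting 3: P = [[3]].
After inserting 5: P = [[3, 5]].
After inserting 4: P = [[3, 4], [5]].
After inserting 1: P = [[1, 4], [3], [5]].
After inserting 2: P = [[1, 2], [3, 4], [5]].

The final insertion tableau P = [[1, 2], [3, 4], [5]] has shape [2, 2, 1].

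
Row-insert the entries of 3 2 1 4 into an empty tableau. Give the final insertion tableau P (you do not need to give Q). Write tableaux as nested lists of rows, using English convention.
Insert 3: appended to row 1. P = [[3]].
Insert 2: 2 bumps 3 from row 1; 3 starts row 2. P = [[2], [3]].
Insert 1: 1 bumps 2 from row 1; 2 bumps 3 from row 2; 3 starts row 3. P = [[1], [2], [3]].
Insert 4: appended to row 1. P = [[1, 4], [2], [3]].

So P = [[1, 4], [2], [3]].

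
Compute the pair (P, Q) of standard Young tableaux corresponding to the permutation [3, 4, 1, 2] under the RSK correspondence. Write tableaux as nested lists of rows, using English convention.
P = [[1, 2], [3, 4]], Q = [[1, 2], [3, 4]]

Insert each entry of the permutation into P by Schensted row insertion, recording in Q the position of each new cell.

Insert 3: appended to row 1. P = [[3]], Q = [[1]].
Insert 4: appended to row 1. P = [[3, 4]], Q = [[1, 2]].
Insert 1: 1 bumps 3 from row 1; 3 starts row 2. P = [[1, 4], [3]], Q = [[1, 2], [3]].
Insert 2: 2 bumps 4 from row 1; 4 appends to row 2. P = [[1, 2], [3, 4]], Q = [[1, 2], [3, 4]].

So P = [[1, 2], [3, 4]], Q = [[1, 2], [3, 4]].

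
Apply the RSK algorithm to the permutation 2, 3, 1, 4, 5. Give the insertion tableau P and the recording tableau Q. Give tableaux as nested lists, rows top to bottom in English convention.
Insert each entry of the permutation into P by Schensted row insertion, recording in Q the position of each new cell.

Insert 2: appended to row 1. P = [[2]], Q = [[1]].
Insert 3: appended to row 1. P = [[2, 3]], Q = [[1, 2]].
Insert 1: 1 bumps 2 from row 1; 2 starts row 2. P = [[1, 3], [2]], Q = [[1, 2], [3]].
Insert 4: appended to row 1. P = [[1, 3, 4], [2]], Q = [[1, 2, 4], [3]].
Insert 5: appended to row 1. P = [[1, 3, 4, 5], [2]], Q = [[1, 2, 4, 5], [3]].

So P = [[1, 3, 4, 5], [2]], Q = [[1, 2, 4, 5], [3]].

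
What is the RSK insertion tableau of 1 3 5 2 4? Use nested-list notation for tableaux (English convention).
Insert 1: appended to row 1. P = [[1]].
Insert 3: appended to row 1. P = [[1, 3]].
Insert 5: appended to row 1. P = [[1, 3, 5]].
Insert 2: 2 bumps 3 from row 1; 3 starts row 2. P = [[1, 2, 5], [3]].
Insert 4: 4 bumps 5 from row 1; 5 appends to row 2. P = [[1, 2, 4], [3, 5]].

So P = [[1, 2, 4], [3, 5]].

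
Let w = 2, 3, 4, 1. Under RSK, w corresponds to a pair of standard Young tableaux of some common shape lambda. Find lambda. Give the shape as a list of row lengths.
Row-insert each entry into an empty tableau.

After inserting 2: P = [[2]].
After inserting 3: P = [[2, 3]].
After inserting 4: P = [[2, 3, 4]].
After inserting 1: P = [[1, 3, 4], [2]].

The final insertion tableau P = [[1, 3, 4], [2]] has shape [3, 1].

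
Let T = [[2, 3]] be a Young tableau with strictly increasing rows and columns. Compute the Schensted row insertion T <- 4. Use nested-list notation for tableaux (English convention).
[[2, 3, 4]]

4 is larger than every entry of row 1, so it is appended to row 1. The new tableau is [[2, 3, 4]].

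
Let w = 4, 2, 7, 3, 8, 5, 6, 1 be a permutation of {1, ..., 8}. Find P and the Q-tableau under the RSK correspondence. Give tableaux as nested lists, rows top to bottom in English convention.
Insert each entry of the permutation into P by Schensted row insertion, recording in Q the position of each new cell.

After inserting 4: P = [[4]].
After inserting 2: P = [[2], [4]].
After inserting 7: P = [[2, 7], [4]].
After inserting 3: P = [[2, 3], [4, 7]].
After inserting 8: P = [[2, 3, 8], [4, 7]].
After inserting 5: P = [[2, 3, 5], [4, 7, 8]].
After inserting 6: P = [[2, 3, 5, 6], [4, 7, 8]].
After inserting 1: P = [[1, 3, 5, 6], [2, 7, 8], [4]].

So P = [[1, 3, 5, 6], [2, 7, 8], [4]], Q = [[1, 3, 5, 7], [2, 4, 6], [8]].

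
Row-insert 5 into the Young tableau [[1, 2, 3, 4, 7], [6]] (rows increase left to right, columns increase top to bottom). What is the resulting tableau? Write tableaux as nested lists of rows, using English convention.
In row 1, 5 replaces 7 (the leftmost entry greater than 5); 7 is bumped to row 2. 7 is appended to row 2. The new tableau is [[1, 2, 3, 4, 5], [6, 7]].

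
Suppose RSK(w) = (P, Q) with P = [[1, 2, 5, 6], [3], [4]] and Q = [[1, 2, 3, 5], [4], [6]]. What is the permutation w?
1 4 5 3 6 2

Reverse RSK: for i = n, n-1, ..., 1, locate i in Q, remove the corresponding corner cell from P, and reverse-bump its entry up through P; the value ejected from row 1 is w(i).

So w = 1 4 5 3 6 2.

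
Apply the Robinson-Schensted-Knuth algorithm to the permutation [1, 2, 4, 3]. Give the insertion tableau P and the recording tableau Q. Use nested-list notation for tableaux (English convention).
Insert each entry of the permutation into P by Schensted row insertion, recording in Q the position of each new cell.

After inserting 1: P = [[1]].
After inserting 2: P = [[1, 2]].
After inserting 4: P = [[1, 2, 4]].
After inserting 3: P = [[1, 2, 3], [4]].

So P = [[1, 2, 3], [4]], Q = [[1, 2, 3], [4]].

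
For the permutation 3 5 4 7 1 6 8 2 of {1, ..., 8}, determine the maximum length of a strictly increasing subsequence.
4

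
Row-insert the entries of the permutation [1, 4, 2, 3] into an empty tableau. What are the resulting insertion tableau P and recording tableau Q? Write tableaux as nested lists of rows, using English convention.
Insert each entry of the permutation into P by Schensted row insertion, recording in Q the position of each new cell.

After inserting 1: P = [[1]].
After inserting 4: P = [[1, 4]].
After inserting 2: P = [[1, 2], [4]].
After inserting 3: P = [[1, 2, 3], [4]].

So P = [[1, 2, 3], [4]], Q = [[1, 2, 4], [3]].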